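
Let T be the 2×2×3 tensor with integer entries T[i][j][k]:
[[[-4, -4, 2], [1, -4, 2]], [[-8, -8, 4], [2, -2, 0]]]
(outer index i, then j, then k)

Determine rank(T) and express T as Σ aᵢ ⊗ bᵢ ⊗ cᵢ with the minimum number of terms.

Lower bound: the mode-3 unfolding of T (rows indexed by k, columns by (i,j) = (0,0), (0,1), (1,0), (1,1)) is [[-4, 1, -8, 2], [-4, -4, -8, -2], [2, 2, 4, 0]].
There the 3×3 minor on rows k ∈ {0, 1, 2}, columns (i,j) ∈ {(0,0), (0,1), (1,1)} is det [[-4, 1, 2], [-4, -4, -2], [2, 2, 0]] = -20 ≠ 0, so this unfolding has rank ≥ 3; CP rank is at least every unfolding rank, so rank(T) ≥ 3. (Unfolding ranks only ever bound the CP rank from below — rank(T) can be strictly larger than all of them — so the matching upper bound has to come from an explicit 3-term decomposition.)
Upper bound: T is a sum of 3 rank-1 terms, T = [1, 0] ⊗ [0, 1] ⊗ [-1, -2, 2] + [1, 1] ⊗ [0, 1] ⊗ [2, -2, 0] + [1, 2] ⊗ [1, 0] ⊗ [-4, -4, 2] (written with every a and b primitive with positive leading entry and the scale carried by c; CP decompositions are not unique, and this one is verified by expanding entrywise), so rank(T) ≤ 3.
These bounds meet, so rank(T) = 3.

rank(T) = 3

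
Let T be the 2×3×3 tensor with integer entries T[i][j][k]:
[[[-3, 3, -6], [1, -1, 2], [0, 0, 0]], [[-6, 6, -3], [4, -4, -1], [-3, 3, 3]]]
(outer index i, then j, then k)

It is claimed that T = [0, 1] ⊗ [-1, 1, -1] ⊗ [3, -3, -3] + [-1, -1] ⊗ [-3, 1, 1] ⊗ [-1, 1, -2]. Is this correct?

Reconstruct entry (0,2,0) from the claimed factors: Σₗ aₗ[0]bₗ[2]cₗ[0] = (0)·(-1)·(3) + (-1)·(1)·(-1) = 1, but T[0,2,0] = 0. The claim is false.

No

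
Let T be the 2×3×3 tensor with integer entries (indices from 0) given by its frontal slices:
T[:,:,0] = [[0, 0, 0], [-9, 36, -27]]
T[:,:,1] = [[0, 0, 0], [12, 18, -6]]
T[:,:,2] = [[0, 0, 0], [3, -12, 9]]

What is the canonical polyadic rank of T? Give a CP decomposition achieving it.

Lower bound: in the mode-3 unfolding of T (rows indexed by k, columns by (i,j)) the 2×2 minor on rows k ∈ {0, 1}, columns (i,j) ∈ {(1,0), (1,1)} is det [[-9, 36], [12, 18]] = -594 ≠ 0, so that unfolding has rank ≥ 2 and hence rank(T) ≥ 2 (CP rank is at least every unfolding rank, though it can be larger).
Upper bound: T[i,:,:] = a[i]·M for every slice, with a = (0, 1) and M = [[-9, 12, 3], [36, 18, -12], [-27, -6, 9]] (rows j, columns k).
The columns of M satisfy (column 0) = −3·(column 2), so splitting by columns, M = (12, 18, -6)(0, 1, 0)ᵀ + (3, -12, 9)(-3, 0, 1)ᵀ.
Hence T = (0, 1) ⊗ (12, 18, -6) ⊗ (0, 1, 0) + (0, 1) ⊗ (3, -12, 9) ⊗ (-3, 0, 1), so rank(T) ≤ 2.
These bounds meet, so rank(T) = 2.

rank(T) = 2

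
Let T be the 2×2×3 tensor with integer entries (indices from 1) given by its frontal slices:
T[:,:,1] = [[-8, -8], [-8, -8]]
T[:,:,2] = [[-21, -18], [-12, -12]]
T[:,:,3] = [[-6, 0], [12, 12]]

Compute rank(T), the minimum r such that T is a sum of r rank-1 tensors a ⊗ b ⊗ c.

2

Lower bound: the mode-2 unfolding of T (rows indexed by j, columns by (i,k) = (1,1), (1,2), (1,3), (2,1), (2,2), (2,3)) is [[-8, -21, -6, -8, -12, 12], [-8, -18, 0, -8, -12, 12]].
There the 2×2 minor on rows j ∈ {1, 2}, columns (i,k) ∈ {(1,1), (1,2)} is det [[-8, -21], [-8, -18]] = -24 ≠ 0, so this unfolding has rank ≥ 2; CP rank is at least every unfolding rank, so rank(T) ≥ 2. (Flattening ranks never certify an upper bound on CP rank; for that we must actually write T with 2 rank-1 terms.)
Upper bound — finding two terms. Write S_k = T[:,:,k] for the frontal slices: S₁ = [[-8, -8], [-8, -8]], S₂ = [[-21, -18], [-12, -12]], S₃ = [[-6, 0], [12, 12]].
If T = a₁ ⊗ b₁ ⊗ c₁ + a₂ ⊗ b₂ ⊗ c₂ then each S_k = c₁[k]·a₁b₁ᵀ + c₂[k]·a₂b₂ᵀ. S₁ and S₂ are linearly independent, so a₁b₁ᵀ and a₂b₂ᵀ must span the same plane of matrices: they are the rank-1 matrices of the form x·S₁ + y·S₂.
det(x·S₁ + y·S₂) is 24·xy + 36·y² = 12·(2·x + 3·y)(y), vanishing at (x:y) = (3:-2) and (1:0).
M₁ = 3·S₁ − 2·S₂ = [[18, 12], [0, 0]] = 6·(1, 0)(3, 2)ᵀ and M₂ = S₁ = [[-8, -8], [-8, -8]] = (-8)·(1, 1)(1, 1)ᵀ, so take a₁ = (1, 0), b₁ = (3, 2), a₂ = (1, 1), b₂ = (1, 1).
Each slice is an integer combination of E₁ = a₁b₁ᵀ and E₂ = a₂b₂ᵀ: S₁ = −8·E₂, S₂ = −3·E₁ − 12·E₂, S₃ = −6·E₁ + 12·E₂; reading off coefficients, c₁ = (0, -3, -6) and c₂ = (-8, -12, 12).
Hence T = (1, 0) ⊗ (3, 2) ⊗ (0, -3, -6) + (1, 1) ⊗ (1, 1) ⊗ (-8, -12, 12), so rank(T) ≤ 2.
These bounds meet, so rank(T) = 2.
Check entry T[2,2,1] = -8: (0)·(2)·(0) + (1)·(1)·(-8) = -8.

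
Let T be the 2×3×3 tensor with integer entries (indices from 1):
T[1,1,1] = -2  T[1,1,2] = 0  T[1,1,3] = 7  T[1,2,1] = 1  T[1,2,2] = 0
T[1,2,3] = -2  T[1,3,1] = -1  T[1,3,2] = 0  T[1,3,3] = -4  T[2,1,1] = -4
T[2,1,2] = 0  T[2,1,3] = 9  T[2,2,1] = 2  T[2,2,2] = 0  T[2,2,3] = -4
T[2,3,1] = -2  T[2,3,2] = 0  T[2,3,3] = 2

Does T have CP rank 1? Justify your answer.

The mode-1 unfolding of T (rows indexed by i, columns by (j,k) = (1,1), (1,2), (1,3), (2,1), (2,2), (2,3), (3,1), (3,2), (3,3)) is [[-2, 0, 7, 1, 0, -2, -1, 0, -4], [-4, 0, 9, 2, 0, -4, -2, 0, 2]].
There the 2×2 minor on rows i ∈ {1, 2}, columns (j,k) ∈ {(1,1), (1,3)} is det [[-2, 7], [-4, 9]] = 10 ≠ 0, so this unfolding has rank ≥ 2; CP rank is at least every unfolding rank, so rank(T) ≥ 2.
In particular rank(T) ≥ 2 > 1, so T is not rank-1.

No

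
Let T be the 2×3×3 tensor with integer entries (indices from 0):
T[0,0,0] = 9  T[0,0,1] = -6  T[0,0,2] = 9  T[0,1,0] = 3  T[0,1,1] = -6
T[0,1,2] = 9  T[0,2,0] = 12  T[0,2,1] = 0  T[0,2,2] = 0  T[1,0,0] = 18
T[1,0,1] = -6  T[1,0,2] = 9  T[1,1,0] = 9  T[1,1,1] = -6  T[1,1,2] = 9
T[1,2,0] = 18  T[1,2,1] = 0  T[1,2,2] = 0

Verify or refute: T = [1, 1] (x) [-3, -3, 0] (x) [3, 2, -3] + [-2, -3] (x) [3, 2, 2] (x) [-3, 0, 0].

Yes

Reconstruct entrywise from the claimed factors. For example, T[0,0,0] = 9 and Σₗ aₗ[0]bₗ[0]cₗ[0] = (1)·(-3)·(3) + (-2)·(3)·(-3) = 9; checking all 18 entries, every one matches. The claim holds.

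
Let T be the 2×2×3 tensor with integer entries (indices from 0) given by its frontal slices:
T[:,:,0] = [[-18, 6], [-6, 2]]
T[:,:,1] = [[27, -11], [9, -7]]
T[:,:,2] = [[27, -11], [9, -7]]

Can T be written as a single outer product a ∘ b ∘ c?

No

The mode-2 unfolding of T (rows indexed by j, columns by (i,k) = (0,0), (0,1), (0,2), (1,0), (1,1), (1,2)) is [[-18, 27, 27, -6, 9, 9], [6, -11, -11, 2, -7, -7]].
There the 2×2 minor on rows j ∈ {0, 1}, columns (i,k) ∈ {(0,0), (0,1)} is det [[-18, 27], [6, -11]] = 36 ≠ 0, so this unfolding has rank ≥ 2; CP rank is at least every unfolding rank, so rank(T) ≥ 2.
In particular rank(T) ≥ 2 > 1, so T is not rank-1.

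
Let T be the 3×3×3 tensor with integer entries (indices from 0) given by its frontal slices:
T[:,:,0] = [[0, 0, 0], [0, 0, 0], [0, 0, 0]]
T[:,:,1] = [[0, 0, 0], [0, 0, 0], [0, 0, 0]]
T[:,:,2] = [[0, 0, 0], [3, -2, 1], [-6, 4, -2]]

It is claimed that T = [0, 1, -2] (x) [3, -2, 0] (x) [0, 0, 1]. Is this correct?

No

Reconstruct entry (1,2,2) from the claimed factors: Σₗ aₗ[1]bₗ[2]cₗ[2] = (1)·(0)·(1) = 0, but T[1,2,2] = 1. The claim is false.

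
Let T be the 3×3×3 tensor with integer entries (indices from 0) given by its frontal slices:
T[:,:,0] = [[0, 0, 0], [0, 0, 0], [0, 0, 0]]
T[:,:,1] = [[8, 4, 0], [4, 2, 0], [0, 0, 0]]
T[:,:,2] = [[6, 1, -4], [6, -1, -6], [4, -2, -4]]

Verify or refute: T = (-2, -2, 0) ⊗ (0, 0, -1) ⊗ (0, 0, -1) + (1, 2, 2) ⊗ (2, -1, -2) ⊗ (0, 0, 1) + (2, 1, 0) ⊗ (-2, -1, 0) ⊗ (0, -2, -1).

Reconstruct entrywise from the claimed factors. For example, T[2,2,0] = 0 and Σₗ aₗ[2]bₗ[2]cₗ[0] = (0)·(-1)·(0) + (2)·(-2)·(0) + (0)·(0)·(0) = 0; checking all 27 entries, every one matches. The claim holds.

Yes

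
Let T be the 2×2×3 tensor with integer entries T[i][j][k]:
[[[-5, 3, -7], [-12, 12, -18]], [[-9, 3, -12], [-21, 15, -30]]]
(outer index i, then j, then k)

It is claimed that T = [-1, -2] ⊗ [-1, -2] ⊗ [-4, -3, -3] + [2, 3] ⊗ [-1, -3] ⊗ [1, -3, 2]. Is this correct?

No

Reconstruct entry (0,0,0) from the claimed factors: Σₗ aₗ[0]bₗ[0]cₗ[0] = (-1)·(-1)·(-4) + (2)·(-1)·(1) = -6, but T[0,0,0] = -5. The claim is false.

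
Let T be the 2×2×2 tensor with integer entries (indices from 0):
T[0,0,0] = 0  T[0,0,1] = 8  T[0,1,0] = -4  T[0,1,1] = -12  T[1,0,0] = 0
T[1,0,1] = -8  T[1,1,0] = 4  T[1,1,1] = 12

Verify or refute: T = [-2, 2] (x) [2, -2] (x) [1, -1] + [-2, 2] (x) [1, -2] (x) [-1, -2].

Reconstruct entry (0,0,0) from the claimed factors: Σₗ aₗ[0]bₗ[0]cₗ[0] = (-2)·(2)·(1) + (-2)·(1)·(-1) = -2, but T[0,0,0] = 0. The claim is false.

No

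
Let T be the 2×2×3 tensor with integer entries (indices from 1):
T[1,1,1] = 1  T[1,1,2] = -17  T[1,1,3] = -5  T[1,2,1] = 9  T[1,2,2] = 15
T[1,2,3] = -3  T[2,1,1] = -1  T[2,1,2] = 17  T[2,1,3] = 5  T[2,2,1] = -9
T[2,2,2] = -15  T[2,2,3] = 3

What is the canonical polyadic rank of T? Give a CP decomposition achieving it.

Lower bound: the mode-3 unfolding of T (rows indexed by k, columns by (i,j) = (1,1), (1,2), (2,1), (2,2)) is [[1, 9, -1, -9], [-17, 15, 17, -15], [-5, -3, 5, 3]].
There the 2×2 minor on rows k ∈ {1, 2}, columns (i,j) ∈ {(1,1), (1,2)} is det [[1, 9], [-17, 15]] = 168 ≠ 0, so this unfolding has rank ≥ 2; CP rank is at least every unfolding rank, so rank(T) ≥ 2. (Flattening ranks never certify an upper bound on CP rank; for that we must actually write T with 2 rank-1 terms.)
Upper bound — finding two terms. Every mode-1 slice of T is a multiple of one matrix: T[i,:,:] = a[i]·M with a = [1, -1] and M = [[1, -17, -5], [9, 15, -3]] (rows indexed by j, columns by k). So it suffices to write M as a sum of two rank-1 matrices.
Splitting M by its rows (j = 1, 2), M = [1, 0][1, -17, -5]ᵀ + [0, 1][9, 15, -3]ᵀ.
Hence T = [1, -1] ⊗ [1, 0] ⊗ [1, -17, -5] + [1, -1] ⊗ [0, 1] ⊗ [9, 15, -3], so rank(T) ≤ 2.
These bounds meet, so rank(T) = 2.

rank(T) = 2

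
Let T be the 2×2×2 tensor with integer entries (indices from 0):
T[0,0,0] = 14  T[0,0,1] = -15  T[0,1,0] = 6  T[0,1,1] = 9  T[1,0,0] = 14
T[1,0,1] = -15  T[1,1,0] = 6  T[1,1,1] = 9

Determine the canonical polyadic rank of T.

2

Lower bound: the mode-3 unfolding of T (rows indexed by k, columns by (i,j) = (0,0), (0,1), (1,0), (1,1)) is [[14, 6, 14, 6], [-15, 9, -15, 9]].
There the 2×2 minor on rows k ∈ {0, 1}, columns (i,j) ∈ {(0,0), (0,1)} is det [[14, 6], [-15, 9]] = 216 ≠ 0, so this unfolding has rank ≥ 2; CP rank is at least every unfolding rank, so rank(T) ≥ 2. (Unfolding ranks only ever bound the CP rank from below — rank(T) can be strictly larger than all of them — so the matching upper bound has to come from an explicit 2-term decomposition.)
Upper bound — finding two terms. Every mode-1 slice of T is a multiple of one matrix: T[i,:,:] = a[i]·M with a = [1, 1] and M = [[14, -15], [6, 9]] (rows indexed by j, columns by k). So it suffices to write M as a sum of two rank-1 matrices.
Splitting M by its rows (j = 0, 1), M = [1, 0][14, -15]ᵀ + [0, 1][6, 9]ᵀ.
Hence T = [1, 1] ∘ [1, 0] ∘ [14, -15] + [1, 1] ∘ [0, 1] ∘ [6, 9], so rank(T) ≤ 2.
These bounds meet, so rank(T) = 2.
Check entry T[0,1,0] = 6: (1)·(0)·(14) + (1)·(1)·(6) = 6.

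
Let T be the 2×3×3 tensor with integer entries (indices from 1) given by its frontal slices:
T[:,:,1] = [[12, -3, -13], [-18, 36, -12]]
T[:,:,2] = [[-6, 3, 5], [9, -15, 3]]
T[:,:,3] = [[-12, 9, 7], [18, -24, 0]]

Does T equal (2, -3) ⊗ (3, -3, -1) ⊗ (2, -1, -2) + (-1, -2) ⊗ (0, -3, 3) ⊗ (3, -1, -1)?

Yes

Reconstruct entrywise from the claimed factors. For example, T[2,3,2] = 3 and Σₗ aₗ[2]bₗ[3]cₗ[2] = (-3)·(-1)·(-1) + (-2)·(3)·(-1) = 3; checking all 18 entries, every one matches. The claim holds.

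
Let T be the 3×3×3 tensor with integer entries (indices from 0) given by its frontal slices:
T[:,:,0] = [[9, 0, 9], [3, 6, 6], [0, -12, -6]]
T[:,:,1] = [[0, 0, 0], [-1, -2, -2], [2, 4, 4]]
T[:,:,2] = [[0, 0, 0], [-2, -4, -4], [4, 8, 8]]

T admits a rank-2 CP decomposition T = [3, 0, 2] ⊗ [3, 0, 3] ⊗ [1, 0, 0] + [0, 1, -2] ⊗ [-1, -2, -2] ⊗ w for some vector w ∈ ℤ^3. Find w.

w = [-3, 1, 2]

Subtract the known terms from T to get the rank-1 residual R = [0, 1, -2] ⊗ [-1, -2, -2] ⊗ w, so R[i,j,k] = a[i]·b[j]·w[k]. Pick indices with nonzero a[1]·b[0] = (1)·(-1) = -1. Only the fibre through (1,0,·) is needed: R[1,0,:] = T[1,0,:] − Σₗ aₗ[1]bₗ[0]cₗ = [3, -1, -2] − (0)·(3)·[1, 0, 0] = [3, -1, -2]. Then w[k] = R[1,0,k] / -1 for each k, giving w = [3, -1, -2] / -1 = [-3, 1, 2].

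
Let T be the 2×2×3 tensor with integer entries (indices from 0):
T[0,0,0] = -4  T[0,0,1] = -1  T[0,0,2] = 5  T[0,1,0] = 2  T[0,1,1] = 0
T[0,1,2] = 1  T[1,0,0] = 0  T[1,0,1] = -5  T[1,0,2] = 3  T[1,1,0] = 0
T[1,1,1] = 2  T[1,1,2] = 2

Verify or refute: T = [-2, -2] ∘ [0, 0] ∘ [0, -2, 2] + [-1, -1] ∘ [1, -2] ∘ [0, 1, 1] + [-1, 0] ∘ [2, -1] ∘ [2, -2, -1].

No

Reconstruct entry (0,0,1) from the claimed factors: Σₗ aₗ[0]bₗ[0]cₗ[1] = (-2)·(0)·(-2) + (-1)·(1)·(1) + (-1)·(2)·(-2) = 3, but T[0,0,1] = -1. The claim is false.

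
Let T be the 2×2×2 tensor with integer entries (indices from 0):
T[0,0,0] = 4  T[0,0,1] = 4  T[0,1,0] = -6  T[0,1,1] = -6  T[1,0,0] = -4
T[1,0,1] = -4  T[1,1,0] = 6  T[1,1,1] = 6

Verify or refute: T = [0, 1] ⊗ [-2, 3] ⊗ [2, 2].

Reconstruct entry (0,0,0) from the claimed factors: Σₗ aₗ[0]bₗ[0]cₗ[0] = (0)·(-2)·(2) = 0, but T[0,0,0] = 4. The claim is false.

No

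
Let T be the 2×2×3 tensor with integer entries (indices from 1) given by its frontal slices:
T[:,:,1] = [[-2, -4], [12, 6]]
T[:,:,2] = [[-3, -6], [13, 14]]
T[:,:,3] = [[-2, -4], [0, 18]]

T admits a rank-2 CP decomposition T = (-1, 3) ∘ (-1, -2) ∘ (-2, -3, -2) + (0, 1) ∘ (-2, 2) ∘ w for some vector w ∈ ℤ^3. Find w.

Subtract the known terms from T to get the rank-1 residual R = (0, 1) ∘ (-2, 2) ∘ w, so R[i,j,k] = a[i]·b[j]·w[k]. Pick indices with nonzero a[2]·b[1] = (1)·(-2) = -2. Only the fibre through (2,1,·) is needed: R[2,1,:] = T[2,1,:] − Σₗ aₗ[2]bₗ[1]cₗ = [12, 13, 0] − (3)·(-1)·(-2, -3, -2) = [6, 4, -6]. Then w[k] = R[2,1,k] / -2 for each k, giving w = [6, 4, -6] / -2 = (-3, -2, 3).

w = (-3, -2, 3)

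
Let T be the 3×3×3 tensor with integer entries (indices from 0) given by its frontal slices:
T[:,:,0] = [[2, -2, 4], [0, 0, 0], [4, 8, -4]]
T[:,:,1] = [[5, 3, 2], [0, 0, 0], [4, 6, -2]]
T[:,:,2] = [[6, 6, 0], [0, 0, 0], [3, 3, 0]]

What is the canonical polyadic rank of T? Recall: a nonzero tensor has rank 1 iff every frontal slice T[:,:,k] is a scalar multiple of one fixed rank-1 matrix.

Lower bound: in the mode-3 unfolding of T (rows indexed by k, columns by (i,j)) the 2×2 minor on rows k ∈ {0, 1}, columns (i,j) ∈ {(0,0), (0,1)} is det [[2, -2], [5, 3]] = 16 ≠ 0, so that unfolding has rank ≥ 2 and hence rank(T) ≥ 2 (CP rank is at least every unfolding rank, though it can be larger).
Upper bound: with S_k = T[:,:,k], the two rank-1 terms a₁b₁ᵀ, a₂b₂ᵀ are the rank-1 members of the pencil x·S₀ + y·S₁.
The 2×2 minor of x·S₀ + y·S₁ on rows {0,2}, columns {0,1} is 24·x² + 48·xy + 18·y² = 6·(2·x + 3·y)(2·x + y), vanishing at (x:y) = (3:-2) and (1:-2).
M₁ = 3·S₀ − 2·S₁ = [[-4, -12, 8], [0, 0, 0], [4, 12, -8]] = (-4)·[1, 0, -1][1, 3, -2]ᵀ and M₂ = S₀ − 2·S₁ = [[-8, -8, 0], [0, 0, 0], [-4, -4, 0]] = (-4)·[2, 0, 1][1, 1, 0]ᵀ, so take a₁ = [1, 0, -1], b₁ = [1, 3, -2], a₂ = [2, 0, 1], b₂ = [1, 1, 0].
Each slice is an integer combination of E₁ = a₁b₁ᵀ and E₂ = a₂b₂ᵀ: S₀ = −2·E₁ + 2·E₂, S₁ = −E₁ + 3·E₂, S₂ = 3·E₂; reading off coefficients, c₁ = [-2, -1, 0] and c₂ = [2, 3, 3].
Hence T = [1, 0, -1] ⊗ [1, 3, -2] ⊗ [-2, -1, 0] + [2, 0, 1] ⊗ [1, 1, 0] ⊗ [2, 3, 3], so rank(T) ≤ 2.
These bounds meet, so rank(T) = 2.

2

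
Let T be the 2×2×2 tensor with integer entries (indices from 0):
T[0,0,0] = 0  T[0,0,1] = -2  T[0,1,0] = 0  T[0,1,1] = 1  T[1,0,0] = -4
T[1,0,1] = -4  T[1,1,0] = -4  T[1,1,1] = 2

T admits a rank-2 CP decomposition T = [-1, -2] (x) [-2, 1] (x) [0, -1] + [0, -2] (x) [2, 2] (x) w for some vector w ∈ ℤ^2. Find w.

Subtract the known terms from T to get the rank-1 residual R = [0, -2] (x) [2, 2] (x) w, so R[i,j,k] = a[i]·b[j]·w[k]. Pick indices with nonzero a[1]·b[0] = (-2)·(2) = -4. Only the fibre through (1,0,·) is needed: R[1,0,:] = T[1,0,:] − Σₗ aₗ[1]bₗ[0]cₗ = [-4, -4] − (-2)·(-2)·[0, -1] = [-4, 0]. Then w[k] = R[1,0,k] / -4 for each k, giving w = [-4, 0] / -4 = [1, 0].

w = [1, 0]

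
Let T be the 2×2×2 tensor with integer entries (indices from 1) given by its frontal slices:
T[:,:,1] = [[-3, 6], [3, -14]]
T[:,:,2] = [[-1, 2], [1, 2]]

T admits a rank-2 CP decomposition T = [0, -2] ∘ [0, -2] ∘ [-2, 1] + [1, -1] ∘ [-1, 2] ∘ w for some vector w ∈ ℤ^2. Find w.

Subtract the known terms from T to get the rank-1 residual R = [1, -1] ∘ [-1, 2] ∘ w, so R[i,j,k] = a[i]·b[j]·w[k]. Pick indices with nonzero a[1]·b[1] = (1)·(-1) = -1. Only the fibre through (1,1,·) is needed: R[1,1,:] = T[1,1,:] − Σₗ aₗ[1]bₗ[1]cₗ = [-3, -1] − (0)·(0)·[-2, 1] = [-3, -1]. Then w[k] = R[1,1,k] / -1 for each k, giving w = [-3, -1] / -1 = [3, 1].

w = [3, 1]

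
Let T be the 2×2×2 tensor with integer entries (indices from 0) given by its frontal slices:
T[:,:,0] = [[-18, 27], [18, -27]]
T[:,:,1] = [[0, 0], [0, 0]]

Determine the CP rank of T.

1

Lower bound: T ≠ 0 (e.g. T[0,0,0] = -18), so rank(T) ≥ 1.
Upper bound: the mode-1 fibre T[:,0,0] = [-18, 18] gives a = [1, -1] (primitive direction); the mode-2 fibre T[0,:,0] = [-18, 27] gives b = [2, -3]; then c[k] = T[0,0,k] / (a[0]·b[0]) = [-18, 0] / 2 = [-9, 0].
Expanding [1, -1] ⊗ [2, -3] ⊗ [-9, 0] reproduces all 8 entries of T, so T = [1, -1] ⊗ [2, -3] ⊗ [-9, 0] and rank(T) ≤ 1.
These bounds meet, so rank(T) = 1.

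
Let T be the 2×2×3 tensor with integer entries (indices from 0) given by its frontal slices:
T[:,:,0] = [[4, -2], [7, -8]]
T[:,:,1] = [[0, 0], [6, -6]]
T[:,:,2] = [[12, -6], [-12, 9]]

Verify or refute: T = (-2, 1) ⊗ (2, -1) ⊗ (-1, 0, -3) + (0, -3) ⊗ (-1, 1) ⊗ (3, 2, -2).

Reconstruct entrywise from the claimed factors. For example, T[1,1,0] = -8 and Σₗ aₗ[1]bₗ[1]cₗ[0] = (1)·(-1)·(-1) + (-3)·(1)·(3) = -8; checking all 12 entries, every one matches. The claim holds.

Yes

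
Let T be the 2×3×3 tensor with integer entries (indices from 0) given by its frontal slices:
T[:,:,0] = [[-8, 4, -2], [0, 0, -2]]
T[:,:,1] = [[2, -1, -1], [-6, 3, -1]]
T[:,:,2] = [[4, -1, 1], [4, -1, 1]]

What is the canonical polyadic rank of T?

Lower bound: in the mode-2 unfolding of T (rows indexed by j, columns by (i,k)) the 3×3 minor on rows j ∈ {0, 1, 2}, columns (i,k) ∈ {(0,0), (0,1), (0,2)} is det [[-8, 2, 4], [4, -1, -1], [-2, -1, 1]] = -12 ≠ 0, so that unfolding has rank ≥ 3 and hence rank(T) ≥ 3 (CP rank is at least every unfolding rank, though it can be larger).
Upper bound: T is a sum of 3 rank-1 terms, T = [1, -1] (x) [2, -1, 0] (x) [-2, 2, 0] + [1, 1] (x) [0, 1, -1] (x) [0, 0, 1] + [1, 1] (x) [2, -1, 1] (x) [-2, -1, 2] (written with every a and b primitive with positive leading entry and the scale carried by c; CP decompositions are not unique, and this one is verified by expanding entrywise), so rank(T) ≤ 3.
These bounds meet, so rank(T) = 3.

3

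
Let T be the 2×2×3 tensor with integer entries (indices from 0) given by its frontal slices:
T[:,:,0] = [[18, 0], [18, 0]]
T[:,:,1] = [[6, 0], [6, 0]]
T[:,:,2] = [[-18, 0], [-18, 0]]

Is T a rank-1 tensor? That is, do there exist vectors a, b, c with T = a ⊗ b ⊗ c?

If T = a ⊗ b ⊗ c then every fibre of T is a multiple of the corresponding factor, so read the factors off the fibres through the nonzero entry T[0,0,0] = 18.
The mode-1 fibre T[:,0,0] = [18, 18] gives a = (1, 1) (primitive direction); the mode-2 fibre T[0,:,0] = [18, 0] gives b = (1, 0); then c[k] = T[0,0,k] / (a[0]·b[0]) = [18, 6, -18] / 1 = (18, 6, -18).
Expanding (1, 1) ⊗ (1, 0) ⊗ (18, 6, -18) reproduces all 12 entries of T, so T = (1, 1) ⊗ (1, 0) ⊗ (18, 6, -18) and rank(T) ≤ 1.
Equivalently every frontal slice T[:,:,k] is c[k] times the rank-1 matrix (1, 1) ⊗ (1, 0). So T has rank 1 (it is nonzero).

Yes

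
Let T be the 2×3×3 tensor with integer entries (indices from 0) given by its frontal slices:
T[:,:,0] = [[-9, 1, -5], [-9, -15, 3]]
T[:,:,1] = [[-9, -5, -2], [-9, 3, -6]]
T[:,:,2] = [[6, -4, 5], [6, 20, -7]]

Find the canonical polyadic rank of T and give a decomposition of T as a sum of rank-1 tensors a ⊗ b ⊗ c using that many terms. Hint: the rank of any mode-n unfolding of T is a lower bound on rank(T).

Lower bound: in the mode-3 unfolding of T (rows indexed by k, columns by (i,j)) the 2×2 minor on rows k ∈ {0, 1}, columns (i,j) ∈ {(0,0), (0,1)} is det [[-9, 1], [-9, -5]] = 54 ≠ 0, so that unfolding has rank ≥ 2 and hence rank(T) ≥ 2 (CP rank is at least every unfolding rank, though it can be larger).
Upper bound: with S_k = T[:,:,k], the two rank-1 terms a₁b₁ᵀ, a₂b₂ᵀ are the rank-1 members of the pencil x·S₀ + y·S₁.
The 2×2 minor of x·S₀ + y·S₁ on rows {0,1}, columns {0,1} is 144·x² + 72·xy − 72·y² = 72·(2·x − y)(x + y), vanishing at (x:y) = (1:2) and (1:-1).
M₁ = S₀ + 2·S₁ = [[-27, -9, -9], [-27, -9, -9]] = (-9)·[1, 1][3, 1, 1]ᵀ and M₂ = S₀ − S₁ = [[0, 6, -3], [0, -18, 9]] = 3·[1, -3][0, 2, -1]ᵀ, so take a₁ = [1, 1], b₁ = [3, 1, 1], a₂ = [1, -3], b₂ = [0, 2, -1].
Each slice is an integer combination of E₁ = a₁b₁ᵀ and E₂ = a₂b₂ᵀ: S₀ = −3·E₁ + 2·E₂, S₁ = −3·E₁ − E₂, S₂ = 2·E₁ − 3·E₂; reading off coefficients, c₁ = [-3, -3, 2] and c₂ = [2, -1, -3].
Hence T = [1, 1] ⊗ [3, 1, 1] ⊗ [-3, -3, 2] + [1, -3] ⊗ [0, 2, -1] ⊗ [2, -1, -3], so rank(T) ≤ 2.
These bounds meet, so rank(T) = 2.

rank(T) = 2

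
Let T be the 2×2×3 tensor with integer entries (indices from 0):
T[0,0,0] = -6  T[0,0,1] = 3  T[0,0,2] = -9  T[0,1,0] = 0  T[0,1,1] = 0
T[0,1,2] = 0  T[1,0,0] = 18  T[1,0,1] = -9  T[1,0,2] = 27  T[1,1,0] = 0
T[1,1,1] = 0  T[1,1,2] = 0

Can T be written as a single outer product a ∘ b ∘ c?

Yes

If T = a ∘ b ∘ c then every fibre of T is a multiple of the corresponding factor, so read the factors off the fibres through the nonzero entry T[0,0,0] = -6.
The mode-1 fibre T[:,0,0] = [-6, 18] gives a = (1, -3) (primitive direction); the mode-2 fibre T[0,:,0] = [-6, 0] gives b = (1, 0); then c[k] = T[0,0,k] / (a[0]·b[0]) = [-6, 3, -9] / 1 = (-6, 3, -9).
Expanding (1, -3) ∘ (1, 0) ∘ (-6, 3, -9) reproduces all 12 entries of T, so T = (1, -3) ∘ (1, 0) ∘ (-6, 3, -9) and rank(T) ≤ 1.
Equivalently every frontal slice T[:,:,k] is c[k] times the rank-1 matrix (1, -3) ∘ (1, 0). So T has rank 1 (it is nonzero).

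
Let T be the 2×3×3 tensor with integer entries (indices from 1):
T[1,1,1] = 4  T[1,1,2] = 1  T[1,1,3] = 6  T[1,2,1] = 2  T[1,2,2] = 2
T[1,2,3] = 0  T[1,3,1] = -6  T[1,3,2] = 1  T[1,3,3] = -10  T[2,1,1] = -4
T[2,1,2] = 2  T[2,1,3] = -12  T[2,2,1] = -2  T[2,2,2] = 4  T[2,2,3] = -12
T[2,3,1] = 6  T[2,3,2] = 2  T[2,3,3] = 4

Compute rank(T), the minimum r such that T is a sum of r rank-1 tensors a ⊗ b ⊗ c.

3

Lower bound: the mode-3 unfolding of T (rows indexed by k, columns by (i,j) = (1,1), (1,2), (1,3), (2,1), (2,2), (2,3)) is [[4, 2, -6, -4, -2, 6], [1, 2, 1, 2, 4, 2], [6, 0, -10, -12, -12, 4]].
There the 3×3 minor on rows k ∈ {1, 2, 3}, columns (i,j) ∈ {(1,1), (1,2), (1,3)} is det [[4, 2, -6], [1, 2, 1], [6, 0, -10]] = 24 ≠ 0, so this unfolding has rank ≥ 3; CP rank is at least every unfolding rank, so rank(T) ≥ 3. (This is only a lower bound: in general the CP rank may exceed every unfolding rank, so we still need to exhibit 3 rank-1 terms summing to T.)
Upper bound: T is a sum of 3 rank-1 terms, T = (1, -1) ⊗ (0, 0, 1) ⊗ (-4, 0, -4) + (1, -1) ⊗ (2, 1, -1) ⊗ (2, 0, 4) + (1, 2) ⊗ (1, 2, 1) ⊗ (0, 1, -2) (written with every a and b primitive with positive leading entry and the scale carried by c; CP decompositions are not unique, and this one is verified by expanding entrywise), so rank(T) ≤ 3.
These bounds meet, so rank(T) = 3.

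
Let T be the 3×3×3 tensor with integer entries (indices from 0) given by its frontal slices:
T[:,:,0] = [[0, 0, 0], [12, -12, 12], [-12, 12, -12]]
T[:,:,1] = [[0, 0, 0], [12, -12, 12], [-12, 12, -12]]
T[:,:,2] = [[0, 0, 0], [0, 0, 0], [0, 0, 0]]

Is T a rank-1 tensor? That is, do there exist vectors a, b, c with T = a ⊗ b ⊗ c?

The mode-1 fibre T[:,0,0] = [0, 12, -12] gives a = [0, 1, -1] (primitive direction); the mode-2 fibre T[1,:,0] = [12, -12, 12] gives b = [1, -1, 1]; then c[k] = T[1,0,k] / (a[1]·b[0]) = [12, 12, 0] / 1 = [12, 12, 0].
Expanding [0, 1, -1] ⊗ [1, -1, 1] ⊗ [12, 12, 0] reproduces all 27 entries of T, so T = [0, 1, -1] ⊗ [1, -1, 1] ⊗ [12, 12, 0] and rank(T) ≤ 1.
Equivalently every frontal slice T[:,:,k] is c[k] times the rank-1 matrix [0, 1, -1] ⊗ [1, -1, 1]. So T has rank 1 (it is nonzero).

Yes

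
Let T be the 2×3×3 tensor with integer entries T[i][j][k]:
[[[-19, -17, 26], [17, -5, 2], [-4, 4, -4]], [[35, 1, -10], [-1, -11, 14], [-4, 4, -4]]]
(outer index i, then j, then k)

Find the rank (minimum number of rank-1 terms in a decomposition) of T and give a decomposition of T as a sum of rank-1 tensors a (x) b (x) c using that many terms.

Lower bound: in the mode-3 unfolding of T (rows indexed by k, columns by (i,j)) the 2×2 minor on rows k ∈ {0, 1}, columns (i,j) ∈ {(0,0), (0,1)} is det [[-19, 17], [-17, -5]] = 384 ≠ 0, so that unfolding has rank ≥ 2 and hence rank(T) ≥ 2 (CP rank is at least every unfolding rank, though it can be larger).
Upper bound: with S_k = T[:,:,k], the two rank-1 terms a₁b₁ᵀ, a₂b₂ᵀ are the rank-1 members of the pencil x·S₀ + y·S₁.
The 2×2 minor of x·S₀ + y·S₁ on rows {0,1}, columns {0,1} is −576·x² + 384·xy + 192·y² = (-192)·(x − y)(3·x + y), vanishing at (x:y) = (1:1) and (1:-3).
M₁ = S₀ + S₁ = [[-36, 12, 0], [36, -12, 0]] = (-12)·[1, -1][3, -1, 0]ᵀ and M₂ = S₀ − 3·S₁ = [[32, 32, -16], [32, 32, -16]] = 16·[1, 1][2, 2, -1]ᵀ, so take a₁ = [1, -1], b₁ = [3, -1, 0], a₂ = [1, 1], b₂ = [2, 2, -1].
Each slice is an integer combination of E₁ = a₁b₁ᵀ and E₂ = a₂b₂ᵀ: S₀ = −9·E₁ + 4·E₂, S₁ = −3·E₁ − 4·E₂, S₂ = 6·E₁ + 4·E₂; reading off coefficients, c₁ = [-9, -3, 6] and c₂ = [4, -4, 4].
Hence T = [1, -1] (x) [3, -1, 0] (x) [-9, -3, 6] + [1, 1] (x) [2, 2, -1] (x) [4, -4, 4], so rank(T) ≤ 2.
These bounds meet, so rank(T) = 2.

rank(T) = 2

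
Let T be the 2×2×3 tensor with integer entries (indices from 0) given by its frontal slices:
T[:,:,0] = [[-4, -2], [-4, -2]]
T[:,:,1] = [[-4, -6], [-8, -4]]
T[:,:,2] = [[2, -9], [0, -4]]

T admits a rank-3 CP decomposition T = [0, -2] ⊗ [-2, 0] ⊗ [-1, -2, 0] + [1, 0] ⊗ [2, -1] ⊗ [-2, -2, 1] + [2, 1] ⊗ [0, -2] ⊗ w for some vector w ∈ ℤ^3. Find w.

Subtract the known terms from T to get the rank-1 residual R = [2, 1] ⊗ [0, -2] ⊗ w, so R[i,j,k] = a[i]·b[j]·w[k]. Pick indices with nonzero a[0]·b[1] = (2)·(-2) = -4. Only the fibre through (0,1,·) is needed: R[0,1,:] = T[0,1,:] − Σₗ aₗ[0]bₗ[1]cₗ = [-2, -6, -9] − (0)·(0)·[-1, -2, 0] − (1)·(-1)·[-2, -2, 1] = [-4, -8, -8]. Then w[k] = R[0,1,k] / -4 for each k, giving w = [-4, -8, -8] / -4 = [1, 2, 2].

w = [1, 2, 2]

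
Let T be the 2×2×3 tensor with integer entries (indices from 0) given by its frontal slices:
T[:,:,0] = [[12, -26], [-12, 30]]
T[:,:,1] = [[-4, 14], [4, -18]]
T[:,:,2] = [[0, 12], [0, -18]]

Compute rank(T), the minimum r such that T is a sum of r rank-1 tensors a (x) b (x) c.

Lower bound: the mode-1 unfolding of T (rows indexed by i, columns by (j,k) = (0,0), (0,1), (0,2), (1,0), (1,1), (1,2)) is [[12, -4, 0, -26, 14, 12], [-12, 4, 0, 30, -18, -18]].
There the 2×2 minor on rows i ∈ {0, 1}, columns (j,k) ∈ {(0,0), (1,0)} is det [[12, -26], [-12, 30]] = 48 ≠ 0, so this unfolding has rank ≥ 2; CP rank is at least every unfolding rank, so rank(T) ≥ 2. (Flattening ranks never certify an upper bound on CP rank; for that we must actually write T with 2 rank-1 terms.)
Upper bound — finding two terms. Write S_k = T[:,:,k] for the frontal slices: S₀ = [[12, -26], [-12, 30]], S₁ = [[-4, 14], [4, -18]], S₂ = [[0, 12], [0, -18]].
If T = a₁ (x) b₁ (x) c₁ + a₂ (x) b₂ (x) c₂ then each S_k = c₁[k]·a₁b₁ᵀ + c₂[k]·a₂b₂ᵀ. S₀ and S₁ are linearly independent, so a₁b₁ᵀ and a₂b₂ᵀ must span the same plane of matrices: they are the rank-1 matrices of the form x·S₀ + y·S₁.
det(x·S₀ + y·S₁) is 48·x² − 64·xy + 16·y² = 16·(3·x − y)(x − y), vanishing at (x:y) = (1:3) and (1:1).
M₁ = S₀ + 3·S₁ = [[0, 16], [0, -24]] = 8·[2, -3][0, 1]ᵀ and M₂ = S₀ + S₁ = [[8, -12], [-8, 12]] = 4·[1, -1][2, -3]ᵀ, so take a₁ = [2, -3], b₁ = [0, 1], a₂ = [1, -1], b₂ = [2, -3].
Each slice is an integer combination of E₁ = a₁b₁ᵀ and E₂ = a₂b₂ᵀ: S₀ = −4·E₁ + 6·E₂, S₁ = 4·E₁ − 2·E₂, S₂ = 6·E₁; reading off coefficients, c₁ = [-4, 4, 6] and c₂ = [6, -2, 0].
Hence T = [2, -3] (x) [0, 1] (x) [-4, 4, 6] + [1, -1] (x) [2, -3] (x) [6, -2, 0], so rank(T) ≤ 2.
These bounds meet, so rank(T) = 2.

2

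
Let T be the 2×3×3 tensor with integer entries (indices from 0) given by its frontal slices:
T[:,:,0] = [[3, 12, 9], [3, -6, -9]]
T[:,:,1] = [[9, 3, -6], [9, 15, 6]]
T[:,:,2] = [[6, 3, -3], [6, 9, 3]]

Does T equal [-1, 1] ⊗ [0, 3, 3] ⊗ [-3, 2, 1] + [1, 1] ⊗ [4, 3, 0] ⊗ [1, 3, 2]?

No

Reconstruct entry (0,0,0) from the claimed factors: Σₗ aₗ[0]bₗ[0]cₗ[0] = (-1)·(0)·(-3) + (1)·(4)·(1) = 4, but T[0,0,0] = 3. The claim is false.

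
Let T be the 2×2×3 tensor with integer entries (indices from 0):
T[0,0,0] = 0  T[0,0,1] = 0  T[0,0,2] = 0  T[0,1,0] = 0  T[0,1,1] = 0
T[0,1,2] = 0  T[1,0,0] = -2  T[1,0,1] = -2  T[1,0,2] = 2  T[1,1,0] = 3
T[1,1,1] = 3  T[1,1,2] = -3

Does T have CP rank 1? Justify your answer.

Yes

The mode-1 fibre T[:,0,0] = [0, -2] gives a = [0, 1] (primitive direction); the mode-2 fibre T[1,:,0] = [-2, 3] gives b = [2, -3]; then c[k] = T[1,0,k] / (a[1]·b[0]) = [-2, -2, 2] / 2 = [-1, -1, 1].
Expanding [0, 1] ⊗ [2, -3] ⊗ [-1, -1, 1] reproduces all 12 entries of T, so T = [0, 1] ⊗ [2, -3] ⊗ [-1, -1, 1] and rank(T) ≤ 1.
Equivalently every frontal slice T[:,:,k] is c[k] times the rank-1 matrix [0, 1] ⊗ [2, -3]. So T has rank 1 (it is nonzero).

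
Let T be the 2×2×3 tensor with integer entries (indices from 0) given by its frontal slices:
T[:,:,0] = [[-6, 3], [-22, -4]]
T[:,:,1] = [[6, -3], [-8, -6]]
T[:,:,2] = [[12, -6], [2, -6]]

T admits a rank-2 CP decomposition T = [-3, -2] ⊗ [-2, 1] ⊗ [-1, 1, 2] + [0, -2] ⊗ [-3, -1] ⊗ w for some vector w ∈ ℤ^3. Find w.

Subtract the known terms from T to get the rank-1 residual R = [0, -2] ⊗ [-3, -1] ⊗ w, so R[i,j,k] = a[i]·b[j]·w[k]. Pick indices with nonzero a[1]·b[0] = (-2)·(-3) = 6. Only the fibre through (1,0,·) is needed: R[1,0,:] = T[1,0,:] − Σₗ aₗ[1]bₗ[0]cₗ = [-22, -8, 2] − (-2)·(-2)·[-1, 1, 2] = [-18, -12, -6]. Then w[k] = R[1,0,k] / 6 for each k, giving w = [-18, -12, -6] / 6 = [-3, -2, -1].

w = [-3, -2, -1]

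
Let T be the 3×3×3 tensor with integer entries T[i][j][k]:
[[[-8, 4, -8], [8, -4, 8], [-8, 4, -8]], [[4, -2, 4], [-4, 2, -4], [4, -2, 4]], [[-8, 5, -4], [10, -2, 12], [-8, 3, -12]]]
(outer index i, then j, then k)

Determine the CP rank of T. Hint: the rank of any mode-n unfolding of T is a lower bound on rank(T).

3

Lower bound: the mode-2 unfolding of T (rows indexed by j, columns by (i,k) = (0,0), (0,1), (0,2), (1,0), (1,1), (1,2), (2,0), (2,1), (2,2)) is [[-8, 4, -8, 4, -2, 4, -8, 5, -4], [8, -4, 8, -4, 2, -4, 10, -2, 12], [-8, 4, -8, 4, -2, 4, -8, 3, -12]].
There the 3×3 minor on rows j ∈ {0, 1, 2}, columns (i,k) ∈ {(0,0), (2,0), (2,1)} is det [[-8, -8, 5], [8, 10, -2], [-8, -8, 3]] = 32 ≠ 0, so this unfolding has rank ≥ 3; CP rank is at least every unfolding rank, so rank(T) ≥ 3. (Flattening ranks never certify an upper bound on CP rank; for that we must actually write T with 3 rank-1 terms.)
Upper bound: T is a sum of 3 rank-1 terms, T = [0, 0, 1] ⊗ [1, 0, -1] ⊗ [-2, -1, 0] + [0, 0, 1] ⊗ [1, 1, -1] ⊗ [2, 2, 4] + [2, -1, 2] ⊗ [1, -1, 1] ⊗ [-4, 2, -4] (one valid choice — decompositions are not unique — normalised so each a, b is primitive with positive first nonzero entry; check it by expanding all entries), so rank(T) ≤ 3.
These bounds meet, so rank(T) = 3.
Check entry T[2,1,2] = 12: (1)·(0)·(0) + (1)·(1)·(4) + (2)·(-1)·(-4) = 12.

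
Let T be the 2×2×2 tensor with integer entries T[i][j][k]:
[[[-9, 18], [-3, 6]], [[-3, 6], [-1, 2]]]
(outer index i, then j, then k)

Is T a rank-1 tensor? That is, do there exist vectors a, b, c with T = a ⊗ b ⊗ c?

The mode-1 fibre T[:,0,0] = [-9, -3] gives a = [3, 1] (primitive direction); the mode-2 fibre T[0,:,0] = [-9, -3] gives b = [3, 1]; then c[k] = T[0,0,k] / (a[0]·b[0]) = [-9, 18] / 9 = [-1, 2].
Expanding [3, 1] ⊗ [3, 1] ⊗ [-1, 2] reproduces all 8 entries of T, so T = [3, 1] ⊗ [3, 1] ⊗ [-1, 2] and rank(T) ≤ 1.
Equivalently every frontal slice T[:,:,k] is c[k] times the rank-1 matrix [3, 1] ⊗ [3, 1]. So T has rank 1 (it is nonzero).

Yes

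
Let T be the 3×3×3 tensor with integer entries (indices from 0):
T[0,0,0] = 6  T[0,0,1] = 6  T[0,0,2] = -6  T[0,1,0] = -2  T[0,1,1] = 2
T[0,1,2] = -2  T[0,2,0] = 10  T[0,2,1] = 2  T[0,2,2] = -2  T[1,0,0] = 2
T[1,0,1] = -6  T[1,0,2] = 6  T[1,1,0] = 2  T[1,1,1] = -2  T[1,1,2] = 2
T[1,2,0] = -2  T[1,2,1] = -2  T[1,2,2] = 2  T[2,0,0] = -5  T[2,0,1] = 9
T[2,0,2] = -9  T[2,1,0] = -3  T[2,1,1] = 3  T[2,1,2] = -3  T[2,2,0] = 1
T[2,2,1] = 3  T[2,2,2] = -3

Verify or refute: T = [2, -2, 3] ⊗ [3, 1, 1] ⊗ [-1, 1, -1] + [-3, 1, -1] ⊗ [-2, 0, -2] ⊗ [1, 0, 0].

No

Reconstruct entry (0,0,0) from the claimed factors: Σₗ aₗ[0]bₗ[0]cₗ[0] = (2)·(3)·(-1) + (-3)·(-2)·(1) = 0, but T[0,0,0] = 6. The claim is false.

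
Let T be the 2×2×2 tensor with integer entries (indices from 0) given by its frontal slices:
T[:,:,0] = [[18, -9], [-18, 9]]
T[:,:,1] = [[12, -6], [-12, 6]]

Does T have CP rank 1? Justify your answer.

If T = a ∘ b ∘ c then every fibre of T is a multiple of the corresponding factor, so read the factors off the fibres through the nonzero entry T[0,0,0] = 18.
The mode-1 fibre T[:,0,0] = [18, -18] gives a = [1, -1] (primitive direction); the mode-2 fibre T[0,:,0] = [18, -9] gives b = [2, -1]; then c[k] = T[0,0,k] / (a[0]·b[0]) = [18, 12] / 2 = [9, 6].
Expanding [1, -1] ∘ [2, -1] ∘ [9, 6] reproduces all 8 entries of T, so T = [1, -1] ∘ [2, -1] ∘ [9, 6] and rank(T) ≤ 1.
Equivalently every frontal slice T[:,:,k] is c[k] times the rank-1 matrix [1, -1] ∘ [2, -1]. So T has rank 1 (it is nonzero).

Yes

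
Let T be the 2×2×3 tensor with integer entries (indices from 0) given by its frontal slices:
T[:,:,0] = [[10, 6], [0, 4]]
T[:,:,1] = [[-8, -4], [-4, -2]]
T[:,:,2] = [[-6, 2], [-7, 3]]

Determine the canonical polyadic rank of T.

3

Lower bound: in the mode-3 unfolding of T (rows indexed by k, columns by (i,j)) the 3×3 minor on rows k ∈ {0, 1, 2}, columns (i,j) ∈ {(0,0), (0,1), (1,0)} is det [[10, 6, 0], [-8, -4, -4], [-6, 2, -7]] = 168 ≠ 0, so that unfolding has rank ≥ 3 and hence rank(T) ≥ 3 (CP rank is at least every unfolding rank, though it can be larger).
Upper bound: T is a sum of 3 rank-1 terms, T = [1, 1] ∘ [1, -1] ∘ [-2, 0, -4] + [2, -1] ∘ [1, 0] ∘ [2, 0, 1] + [2, 1] ∘ [2, 1] ∘ [2, -2, -1] (written with every a and b primitive with positive leading entry and the scale carried by c; CP decompositions are not unique, and this one is verified by expanding entrywise), so rank(T) ≤ 3.
These bounds meet, so rank(T) = 3.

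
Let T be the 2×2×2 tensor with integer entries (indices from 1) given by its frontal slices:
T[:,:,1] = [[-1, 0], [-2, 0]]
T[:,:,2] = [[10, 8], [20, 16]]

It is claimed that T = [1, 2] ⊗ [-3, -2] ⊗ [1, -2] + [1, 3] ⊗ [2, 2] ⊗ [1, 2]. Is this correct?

Reconstruct entry (2,1,1) from the claimed factors: Σₗ aₗ[2]bₗ[1]cₗ[1] = (2)·(-3)·(1) + (3)·(2)·(1) = 0, but T[2,1,1] = -2. The claim is false.

No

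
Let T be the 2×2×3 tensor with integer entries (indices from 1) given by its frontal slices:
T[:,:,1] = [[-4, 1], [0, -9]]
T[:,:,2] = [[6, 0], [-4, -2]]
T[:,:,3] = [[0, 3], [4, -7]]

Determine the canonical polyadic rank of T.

Lower bound: the mode-3 unfolding of T (rows indexed by k, columns by (i,j) = (1,1), (1,2), (2,1), (2,2)) is [[-4, 1, 0, -9], [6, 0, -4, -2], [0, 3, 4, -7]].
There the 3×3 minor on rows k ∈ {1, 2, 3}, columns (i,j) ∈ {(1,1), (1,2), (2,1)} is det [[-4, 1, 0], [6, 0, -4], [0, 3, 4]] = -72 ≠ 0, so this unfolding has rank ≥ 3; CP rank is at least every unfolding rank, so rank(T) ≥ 3. (This is only a lower bound: in general the CP rank may exceed every unfolding rank, so we still need to exhibit 3 rank-1 terms summing to T.)
Upper bound: T is a sum of 3 rank-1 terms, T = (0, 1) ⊗ (1, 2) ⊗ (-2, -4, -2) + (1, -2) ⊗ (1, -1) ⊗ (-2, 2, -2) + (1, 1) ⊗ (2, 1) ⊗ (-1, 2, 1) (one valid choice — decompositions are not unique — normalised so each a, b is primitive with positive first nonzero entry; check it by expanding all entries), so rank(T) ≤ 3.
These bounds meet, so rank(T) = 3.

3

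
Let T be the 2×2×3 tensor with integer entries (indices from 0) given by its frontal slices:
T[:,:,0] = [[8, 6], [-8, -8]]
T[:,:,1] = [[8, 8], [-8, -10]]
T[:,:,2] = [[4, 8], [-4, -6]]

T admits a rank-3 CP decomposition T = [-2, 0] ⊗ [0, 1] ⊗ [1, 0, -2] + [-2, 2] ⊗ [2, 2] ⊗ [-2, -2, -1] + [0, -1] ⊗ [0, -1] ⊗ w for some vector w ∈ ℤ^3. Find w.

Subtract the known terms from T to get the rank-1 residual R = [0, -1] ⊗ [0, -1] ⊗ w, so R[i,j,k] = a[i]·b[j]·w[k]. Pick indices with nonzero a[1]·b[1] = (-1)·(-1) = 1. Only the fibre through (1,1,·) is needed: R[1,1,:] = T[1,1,:] − Σₗ aₗ[1]bₗ[1]cₗ = [-8, -10, -6] − (0)·(1)·[1, 0, -2] − (2)·(2)·[-2, -2, -1] = [0, -2, -2]. Then w[k] = R[1,1,k] / 1 for each k, giving w = [0, -2, -2] / 1 = [0, -2, -2].

w = [0, -2, -2]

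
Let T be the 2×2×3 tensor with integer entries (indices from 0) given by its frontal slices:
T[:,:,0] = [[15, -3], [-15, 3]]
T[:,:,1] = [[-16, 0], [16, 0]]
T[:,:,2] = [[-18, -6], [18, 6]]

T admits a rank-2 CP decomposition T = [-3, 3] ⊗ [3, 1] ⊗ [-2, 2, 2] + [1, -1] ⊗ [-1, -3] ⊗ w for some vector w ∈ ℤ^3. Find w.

Subtract the known terms from T to get the rank-1 residual R = [1, -1] ⊗ [-1, -3] ⊗ w, so R[i,j,k] = a[i]·b[j]·w[k]. Pick indices with nonzero a[0]·b[0] = (1)·(-1) = -1. Only the fibre through (0,0,·) is needed: R[0,0,:] = T[0,0,:] − Σₗ aₗ[0]bₗ[0]cₗ = [15, -16, -18] − (-3)·(3)·[-2, 2, 2] = [-3, 2, 0]. Then w[k] = R[0,0,k] / -1 for each k, giving w = [-3, 2, 0] / -1 = [3, -2, 0].

w = [3, -2, 0]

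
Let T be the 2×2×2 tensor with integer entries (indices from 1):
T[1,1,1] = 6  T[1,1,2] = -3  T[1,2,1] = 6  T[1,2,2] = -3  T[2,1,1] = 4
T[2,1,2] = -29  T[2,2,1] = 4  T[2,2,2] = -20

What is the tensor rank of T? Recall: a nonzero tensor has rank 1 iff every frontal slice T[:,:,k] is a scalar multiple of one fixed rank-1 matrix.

2

Lower bound: the mode-1 unfolding of T (rows indexed by i, columns by (j,k) = (1,1), (1,2), (2,1), (2,2)) is [[6, -3, 6, -3], [4, -29, 4, -20]].
There the 2×2 minor on rows i ∈ {1, 2}, columns (j,k) ∈ {(1,1), (1,2)} is det [[6, -3], [4, -29]] = -162 ≠ 0, so this unfolding has rank ≥ 2; CP rank is at least every unfolding rank, so rank(T) ≥ 2. (Flattening ranks never certify an upper bound on CP rank; for that we must actually write T with 2 rank-1 terms.)
Upper bound — finding two terms. Write S_k = T[:,:,k] for the frontal slices: S₁ = [[6, 6], [4, 4]], S₂ = [[-3, -3], [-29, -20]].
If T = a₁ ⊗ b₁ ⊗ c₁ + a₂ ⊗ b₂ ⊗ c₂ then each S_k = c₁[k]·a₁b₁ᵀ + c₂[k]·a₂b₂ᵀ. S₁ and S₂ are linearly independent, so a₁b₁ᵀ and a₂b₂ᵀ must span the same plane of matrices: they are the rank-1 matrices of the form x·S₁ + y·S₂.
det(x·S₁ + y·S₂) is 54·xy − 27·y² = 27·(2·x − y)(y), vanishing at (x:y) = (1:2) and (1:0).
M₁ = S₁ + 2·S₂ = [[0, 0], [-54, -36]] = (-18)·(0, 1)(3, 2)ᵀ and M₂ = S₁ = [[6, 6], [4, 4]] = 2·(3, 2)(1, 1)ᵀ, so take a₁ = (0, 1), b₁ = (3, 2), a₂ = (3, 2), b₂ = (1, 1).
Each slice is an integer combination of E₁ = a₁b₁ᵀ and E₂ = a₂b₂ᵀ: S₁ = 2·E₂, S₂ = −9·E₁ − E₂; reading off coefficients, c₁ = (0, -9) and c₂ = (2, -1).
Hence T = (0, 1) ⊗ (3, 2) ⊗ (0, -9) + (3, 2) ⊗ (1, 1) ⊗ (2, -1), so rank(T) ≤ 2.
These bounds meet, so rank(T) = 2.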